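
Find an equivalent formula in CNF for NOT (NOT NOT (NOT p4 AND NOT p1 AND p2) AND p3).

NOT (NOT NOT (NOT p4 AND NOT p1 AND p2) AND p3)
≡ NOT NOT NOT (NOT p4 AND NOT p1 AND p2) OR NOT p3   [De Morgan]
≡ NOT (NOT p4 AND NOT p1 AND p2) OR NOT p3   [double negation]
≡ NOT NOT p4 OR NOT NOT p1 OR NOT p2 OR NOT p3   [De Morgan]
≡ p4 OR NOT NOT p1 OR NOT p2 OR NOT p3   [double negation]
≡ p4 OR p1 OR NOT p2 OR NOT p3   [double negation]

p4 OR p1 OR NOT p2 OR NOT p3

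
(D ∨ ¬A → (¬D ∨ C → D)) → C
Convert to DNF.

¬A ∧ ¬D ∨ C

(D ∨ ¬A → (¬D ∨ C → D)) → C
≡ ¬(D ∨ ¬A → (¬D ∨ C → D)) ∨ C
≡ ¬(¬(D ∨ ¬A) ∨ (¬D ∨ C → D)) ∨ C
≡ ¬(¬(D ∨ ¬A) ∨ ¬(¬D ∨ C) ∨ D) ∨ C
≡ ¬¬(D ∨ ¬A) ∧ ¬¬(¬D ∨ C) ∧ ¬D ∨ C
≡ (D ∨ ¬A) ∧ ¬¬(¬D ∨ C) ∧ ¬D ∨ C
≡ (D ∨ ¬A) ∧ (¬D ∨ C) ∧ ¬D ∨ C
≡ D ∧ ¬D ∧ ¬D ∨ D ∧ C ∧ ¬D ∨ ¬A ∧ ¬D ∧ ¬D ∨ ¬A ∧ C ∧ ¬D ∨ C
≡ ¬A ∧ ¬D ∨ C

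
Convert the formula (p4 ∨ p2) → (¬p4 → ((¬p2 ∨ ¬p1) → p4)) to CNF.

(p4 ∨ p2) → (¬p4 → ((¬p2 ∨ ¬p1) → p4))
≡ ¬(p4 ∨ p2) ∨ (¬p4 → ((¬p2 ∨ ¬p1) → p4))   — eliminate →
≡ ¬(p4 ∨ p2) ∨ ¬¬p4 ∨ ((¬p2 ∨ ¬p1) → p4)   — eliminate →
≡ ¬(p4 ∨ p2) ∨ ¬¬p4 ∨ ¬(¬p2 ∨ ¬p1) ∨ p4   — eliminate →
≡ (¬p4 ∧ ¬p2) ∨ ¬¬p4 ∨ ¬(¬p2 ∨ ¬p1) ∨ p4   — De Morgan
≡ (¬p4 ∧ ¬p2) ∨ p4 ∨ ¬(¬p2 ∨ ¬p1) ∨ p4   — double negation
≡ (¬p4 ∧ ¬p2) ∨ p4 ∨ (¬¬p2 ∧ ¬¬p1) ∨ p4   — De Morgan
≡ (¬p4 ∧ ¬p2) ∨ p4 ∨ (p2 ∧ ¬¬p1) ∨ p4   — double negation
≡ (¬p4 ∧ ¬p2) ∨ p4 ∨ (p2 ∧ p1) ∨ p4   — double negation
≡ (¬p4 ∨ p4 ∨ p2 ∨ p4) ∧ (¬p4 ∨ p4 ∨ p1 ∨ p4) ∧ (¬p2 ∨ p4 ∨ p2 ∨ p4) ∧ (¬p2 ∨ p4 ∨ p1 ∨ p4)   — distribute ∨ over ∧
≡ ¬p2 ∨ p4 ∨ p1   — simplify

¬p2 ∨ p4 ∨ p1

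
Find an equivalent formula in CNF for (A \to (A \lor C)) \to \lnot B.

(A \lor \lnot B) \land (\lnot A \lor \lnot B) \land (\lnot C \lor \lnot B)

(A \to (A \lor C)) \to \lnot B
⇔ \lnot (A \to (A \lor C)) \lor \lnot B   [eliminate \to]
⇔ \lnot (\lnot A \lor A \lor C) \lor \lnot B   [eliminate \to]
⇔ (\lnot \lnot A \land \lnot A \land \lnot C) \lor \lnot B   [De Morgan]
⇔ (A \land \lnot A \land \lnot C) \lor \lnot B   [double negation]
⇔ (A \lor \lnot B) \land (\lnot A \lor \lnot B) \land (\lnot C \lor \lnot B)   [distribute \lor over \land]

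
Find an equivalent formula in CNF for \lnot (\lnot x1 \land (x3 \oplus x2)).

\lnot (\lnot x1 \land (x3 \oplus x2))
= \lnot (\lnot x1 \land (x3 \lor x2) \land \lnot (x3 \land x2))   [expand \oplus]
= \lnot \lnot x1 \lor \lnot (x3 \lor x2) \lor \lnot \lnot (x3 \land x2)   [De Morgan]
= x1 \lor \lnot (x3 \lor x2) \lor \lnot \lnot (x3 \land x2)   [double negation]
= x1 \lor \lnot x3 \land \lnot x2 \lor \lnot \lnot (x3 \land x2)   [De Morgan]
= x1 \lor \lnot x3 \land \lnot x2 \lor x3 \land x2   [double negation]
= (x1 \lor \lnot x3 \lor x3) \land (x1 \lor \lnot x3 \lor x2) \land (x1 \lor \lnot x2 \lor x3) \land (x1 \lor \lnot x2 \lor x2)   [distribute \lor over \land]
= (x1 \lor \lnot x3 \lor x2) \land (x1 \lor \lnot x2 \lor x3)   [simplify]

(x1 \lor \lnot x3 \lor x2) \land (x1 \lor \lnot x2 \lor x3)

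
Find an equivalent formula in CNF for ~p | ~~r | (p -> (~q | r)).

~p | ~~r | (p -> (~q | r))
⇔ ~p | ~~r | ~p | ~q | r   (eliminate ->)
⇔ ~p | r | ~p | ~q | r   (double negation)
⇔ ~p | r | ~q   (simplify)

~p | r | ~q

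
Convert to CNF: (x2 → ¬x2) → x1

x2 ∨ x1

(x2 → ¬x2) → x1
≡ ¬(x2 → ¬x2) ∨ x1   (eliminate →)
≡ ¬(¬x2 ∨ ¬x2) ∨ x1   (eliminate →)
≡ (¬¬x2 ∧ ¬¬x2) ∨ x1   (De Morgan)
≡ (x2 ∧ ¬¬x2) ∨ x1   (double negation)
≡ (x2 ∧ x2) ∨ x1   (double negation)
≡ (x2 ∨ x1) ∧ (x2 ∨ x1)   (distribute ∨ over ∧)
≡ x2 ∨ x1   (simplify)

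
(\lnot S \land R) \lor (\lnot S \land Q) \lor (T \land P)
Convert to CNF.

(\lnot S \lor T) \land (\lnot S \lor P) \land (R \lor Q \lor T) \land (R \lor Q \lor P)

(\lnot S \land R) \lor (\lnot S \land Q) \lor (T \land P)
≡ (\lnot S \lor \lnot S \lor T) \land (\lnot S \lor \lnot S \lor P) \land (\lnot S \lor Q \lor T) \land (\lnot S \lor Q \lor P) \land (R \lor \lnot S \lor T) \land (R \lor \lnot S \lor P) \land (R \lor Q \lor T) \land (R \lor Q \lor P)
≡ (\lnot S \lor T) \land (\lnot S \lor P) \land (R \lor Q \lor T) \land (R \lor Q \lor P)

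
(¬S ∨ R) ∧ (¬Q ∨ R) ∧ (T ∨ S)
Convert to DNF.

(¬S ∨ R) ∧ (¬Q ∨ R) ∧ (T ∨ S)
⇔ (¬S ∧ ¬Q ∧ T) ∨ (¬S ∧ ¬Q ∧ S) ∨ (¬S ∧ R ∧ T) ∨ (¬S ∧ R ∧ S) ∨ (R ∧ ¬Q ∧ T) ∨ (R ∧ ¬Q ∧ S) ∨ (R ∧ R ∧ T) ∨ (R ∧ R ∧ S)   — distribute ∧ over ∨
⇔ (¬S ∧ ¬Q ∧ T) ∨ (R ∧ T) ∨ (R ∧ S)   — simplify

(¬S ∧ ¬Q ∧ T) ∨ (R ∧ T) ∨ (R ∧ S)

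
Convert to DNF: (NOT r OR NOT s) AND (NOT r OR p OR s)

NOT r OR (NOT s AND p)

(NOT r OR NOT s) AND (NOT r OR p OR s)
= (NOT r AND NOT r) OR (NOT r AND p) OR (NOT r AND s) OR (NOT s AND NOT r) OR (NOT s AND p) OR (NOT s AND s)   [distribute AND over OR]
= NOT r OR (NOT s AND p)   [simplify]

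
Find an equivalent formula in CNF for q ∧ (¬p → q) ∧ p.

q ∧ (¬p → q) ∧ p
≡ q ∧ (¬¬p ∨ q) ∧ p
≡ q ∧ (p ∨ q) ∧ p
≡ q ∧ p

q ∧ p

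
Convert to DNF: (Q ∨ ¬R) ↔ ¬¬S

(¬Q ∧ R ∧ ¬S) ∨ (S ∧ Q) ∨ (S ∧ ¬R)

(Q ∨ ¬R) ↔ ¬¬S
⇔ ((Q ∨ ¬R) → ¬¬S) ∧ (¬¬S → (Q ∨ ¬R))   — eliminate ↔
⇔ (¬(Q ∨ ¬R) ∨ ¬¬S) ∧ (¬¬S → (Q ∨ ¬R))   — eliminate →
⇔ (¬(Q ∨ ¬R) ∨ ¬¬S) ∧ (¬¬¬S ∨ Q ∨ ¬R)   — eliminate →
⇔ ((¬Q ∧ ¬¬R) ∨ ¬¬S) ∧ (¬¬¬S ∨ Q ∨ ¬R)   — De Morgan
⇔ ((¬Q ∧ R) ∨ ¬¬S) ∧ (¬¬¬S ∨ Q ∨ ¬R)   — double negation
⇔ ((¬Q ∧ R) ∨ S) ∧ (¬¬¬S ∨ Q ∨ ¬R)   — double negation
⇔ ((¬Q ∧ R) ∨ S) ∧ (¬S ∨ Q ∨ ¬R)   — double negation
⇔ (¬Q ∧ R ∧ ¬S) ∨ (¬Q ∧ R ∧ Q) ∨ (¬Q ∧ R ∧ ¬R) ∨ (S ∧ ¬S) ∨ (S ∧ Q) ∨ (S ∧ ¬R)   — distribute ∧ over ∨
⇔ (¬Q ∧ R ∧ ¬S) ∨ (S ∧ Q) ∨ (S ∧ ¬R)   — simplify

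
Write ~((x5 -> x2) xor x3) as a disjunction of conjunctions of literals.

(x5 & ~x2 & ~x3) | (x3 & ~x5) | (x3 & x2)

~((x5 -> x2) xor x3)
⇔ ~(((x5 -> x2) & ~x3) | (~(x5 -> x2) & x3))
⇔ ~(((~x5 | x2) & ~x3) | (~(x5 -> x2) & x3))
⇔ ~(((~x5 | x2) & ~x3) | (~(~x5 | x2) & x3))
⇔ ~((~x5 | x2) & ~x3) & ~(~(~x5 | x2) & x3)
⇔ (~(~x5 | x2) | ~~x3) & ~(~(~x5 | x2) & x3)
⇔ ((~~x5 & ~x2) | ~~x3) & ~(~(~x5 | x2) & x3)
⇔ ((x5 & ~x2) | ~~x3) & ~(~(~x5 | x2) & x3)
⇔ ((x5 & ~x2) | x3) & ~(~(~x5 | x2) & x3)
⇔ ((x5 & ~x2) | x3) & (~~(~x5 | x2) | ~x3)
⇔ ((x5 & ~x2) | x3) & (~x5 | x2 | ~x3)
⇔ (x5 & ~x2 & ~x5) | (x5 & ~x2 & x2) | (x5 & ~x2 & ~x3) | (x3 & ~x5) | (x3 & x2) | (x3 & ~x3)
⇔ (x5 & ~x2 & ~x3) | (x3 & ~x5) | (x3 & x2)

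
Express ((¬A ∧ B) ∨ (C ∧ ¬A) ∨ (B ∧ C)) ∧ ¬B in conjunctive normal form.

((¬A ∧ B) ∨ (C ∧ ¬A) ∨ (B ∧ C)) ∧ ¬B
≡ (¬A ∨ C ∨ B) ∧ (¬A ∨ C ∨ C) ∧ (¬A ∨ ¬A ∨ B) ∧ (¬A ∨ ¬A ∨ C) ∧ (B ∨ C ∨ B) ∧ (B ∨ C ∨ C) ∧ (B ∨ ¬A ∨ B) ∧ (B ∨ ¬A ∨ C) ∧ ¬B   — distribute ∨ over ∧
≡ (¬A ∨ C) ∧ (¬A ∨ B) ∧ (B ∨ C) ∧ ¬B   — simplify

(¬A ∨ C) ∧ (¬A ∨ B) ∧ (B ∨ C) ∧ ¬B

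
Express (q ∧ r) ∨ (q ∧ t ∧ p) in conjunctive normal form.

q ∧ (r ∨ t) ∧ (r ∨ p)

(q ∧ r) ∨ (q ∧ t ∧ p)
= (q ∨ q) ∧ (q ∨ t) ∧ (q ∨ p) ∧ (r ∨ q) ∧ (r ∨ t) ∧ (r ∨ p)   [distribute ∨ over ∧]
= q ∧ (r ∨ t) ∧ (r ∨ p)   [simplify]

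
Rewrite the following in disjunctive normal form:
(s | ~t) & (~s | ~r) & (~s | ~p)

(s & ~r & ~p) | (~t & ~s) | (~t & ~r & ~p)

(s | ~t) & (~s | ~r) & (~s | ~p)
⇔ (s & ~s & ~s) | (s & ~s & ~p) | (s & ~r & ~s) | (s & ~r & ~p) | (~t & ~s & ~s) | (~t & ~s & ~p) | (~t & ~r & ~s) | (~t & ~r & ~p)   (distribute & over |)
⇔ (s & ~r & ~p) | (~t & ~s) | (~t & ~r & ~p)   (simplify)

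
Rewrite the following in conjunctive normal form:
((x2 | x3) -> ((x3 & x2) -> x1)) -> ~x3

((x2 | x3) -> ((x3 & x2) -> x1)) -> ~x3
≡ ~((x2 | x3) -> ((x3 & x2) -> x1)) | ~x3   [eliminate ->]
≡ ~(~(x2 | x3) | ((x3 & x2) -> x1)) | ~x3   [eliminate ->]
≡ ~(~(x2 | x3) | ~(x3 & x2) | x1) | ~x3   [eliminate ->]
≡ (~~(x2 | x3) & ~~(x3 & x2) & ~x1) | ~x3   [De Morgan]
≡ ((x2 | x3) & ~~(x3 & x2) & ~x1) | ~x3   [double negation]
≡ ((x2 | x3) & x3 & x2 & ~x1) | ~x3   [double negation]
≡ (x2 | x3 | ~x3) & (x3 | ~x3) & (x2 | ~x3) & (~x1 | ~x3)   [distribute | over &]
≡ (x2 | ~x3) & (~x1 | ~x3)   [simplify]

(x2 | ~x3) & (~x1 | ~x3)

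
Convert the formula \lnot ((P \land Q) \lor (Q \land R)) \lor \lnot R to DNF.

\lnot ((P \land Q) \lor (Q \land R)) \lor \lnot R
= (\lnot (P \land Q) \land \lnot (Q \land R)) \lor \lnot R
= ((\lnot P \lor \lnot Q) \land \lnot (Q \land R)) \lor \lnot R
= ((\lnot P \lor \lnot Q) \land (\lnot Q \lor \lnot R)) \lor \lnot R
= (\lnot P \land \lnot Q) \lor (\lnot P \land \lnot R) \lor (\lnot Q \land \lnot Q) \lor (\lnot Q \land \lnot R) \lor \lnot R
= \lnot Q \lor \lnot R

\lnot Q \lor \lnot R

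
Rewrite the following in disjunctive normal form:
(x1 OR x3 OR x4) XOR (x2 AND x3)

(x1 AND NOT x2) OR (x1 AND NOT x3) OR (x3 AND NOT x2) OR (x4 AND NOT x2) OR (x4 AND NOT x3)

(x1 OR x3 OR x4) XOR (x2 AND x3)
⇔ ((x1 OR x3 OR x4) AND NOT (x2 AND x3)) OR (NOT (x1 OR x3 OR x4) AND x2 AND x3)   [expand XOR]
⇔ ((x1 OR x3 OR x4) AND (NOT x2 OR NOT x3)) OR (NOT (x1 OR x3 OR x4) AND x2 AND x3)   [De Morgan]
⇔ ((x1 OR x3 OR x4) AND (NOT x2 OR NOT x3)) OR (NOT x1 AND NOT x3 AND NOT x4 AND x2 AND x3)   [De Morgan]
⇔ (x1 AND NOT x2) OR (x1 AND NOT x3) OR (x3 AND NOT x2) OR (x3 AND NOT x3) OR (x4 AND NOT x2) OR (x4 AND NOT x3) OR (NOT x1 AND NOT x3 AND NOT x4 AND x2 AND x3)   [distribute AND over OR]
⇔ (x1 AND NOT x2) OR (x1 AND NOT x3) OR (x3 AND NOT x2) OR (x4 AND NOT x2) OR (x4 AND NOT x3)   [simplify]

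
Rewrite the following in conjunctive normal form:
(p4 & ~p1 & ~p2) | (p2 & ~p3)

(p4 | p2) & (p4 | ~p3) & (~p1 | p2) & (~p1 | ~p3) & (~p2 | ~p3)

(p4 & ~p1 & ~p2) | (p2 & ~p3)
≡ (p4 | p2) & (p4 | ~p3) & (~p1 | p2) & (~p1 | ~p3) & (~p2 | p2) & (~p2 | ~p3)   — distribute | over &
≡ (p4 | p2) & (p4 | ~p3) & (~p1 | p2) & (~p1 | ~p3) & (~p2 | ~p3)   — simplify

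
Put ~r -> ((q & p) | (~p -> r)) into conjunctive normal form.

~r -> ((q & p) | (~p -> r))
≡ ~~r | (q & p) | (~p -> r)
≡ ~~r | (q & p) | ~~p | r
≡ r | (q & p) | ~~p | r
≡ r | (q & p) | p | r
≡ (r | q | p | r) & (r | p | p | r)
≡ r | p

r | p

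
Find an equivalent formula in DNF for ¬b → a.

b ∨ a

¬b → a
≡ ¬¬b ∨ a
≡ b ∨ a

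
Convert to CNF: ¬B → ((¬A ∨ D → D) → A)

B ∨ ¬D ∨ A

¬B → ((¬A ∨ D → D) → A)
≡ ¬¬B ∨ ((¬A ∨ D → D) → A)   (eliminate →)
≡ ¬¬B ∨ ¬(¬A ∨ D → D) ∨ A   (eliminate →)
≡ ¬¬B ∨ ¬(¬(¬A ∨ D) ∨ D) ∨ A   (eliminate →)
≡ B ∨ ¬(¬(¬A ∨ D) ∨ D) ∨ A   (double negation)
≡ B ∨ ¬¬(¬A ∨ D) ∧ ¬D ∨ A   (De Morgan)
≡ B ∨ (¬A ∨ D) ∧ ¬D ∨ A   (double negation)
≡ (B ∨ ¬A ∨ D ∨ A) ∧ (B ∨ ¬D ∨ A)   (distribute ∨ over ∧)
≡ B ∨ ¬D ∨ A   (simplify)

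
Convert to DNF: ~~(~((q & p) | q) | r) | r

~~(~((q & p) | q) | r) | r
= ~((q & p) | q) | r | r   (double negation)
= (~(q & p) & ~q) | r | r   (De Morgan)
= ((~q | ~p) & ~q) | r | r   (De Morgan)
= (~q & ~q) | (~p & ~q) | r | r   (distribute & over |)
= ~q | r   (simplify)

~q | r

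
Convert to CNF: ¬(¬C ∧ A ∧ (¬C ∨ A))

¬(¬C ∧ A ∧ (¬C ∨ A))
≡ ¬¬C ∨ ¬A ∨ ¬(¬C ∨ A)   (De Morgan)
≡ C ∨ ¬A ∨ ¬(¬C ∨ A)   (double negation)
≡ C ∨ ¬A ∨ ¬¬C ∧ ¬A   (De Morgan)
≡ C ∨ ¬A ∨ C ∧ ¬A   (double negation)
≡ (C ∨ ¬A ∨ C) ∧ (C ∨ ¬A ∨ ¬A)   (distribute ∨ over ∧)
≡ C ∨ ¬A   (simplify)

C ∨ ¬A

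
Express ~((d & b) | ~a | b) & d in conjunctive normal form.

a & ~b & d

~((d & b) | ~a | b) & d
≡ ~(d & b) & ~~a & ~b & d   [De Morgan]
≡ (~d | ~b) & ~~a & ~b & d   [De Morgan]
≡ (~d | ~b) & a & ~b & d   [double negation]
≡ a & ~b & d   [simplify]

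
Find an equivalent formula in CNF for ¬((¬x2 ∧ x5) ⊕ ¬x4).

(x2 ∨ ¬x5 ∨ ¬x4) ∧ (x4 ∨ ¬x2) ∧ (x4 ∨ x5)

¬((¬x2 ∧ x5) ⊕ ¬x4)
≡ ¬(((¬x2 ∧ x5) ∨ ¬x4) ∧ ¬(¬x2 ∧ x5 ∧ ¬x4))   [expand ⊕]
≡ ¬((¬x2 ∧ x5) ∨ ¬x4) ∨ ¬¬(¬x2 ∧ x5 ∧ ¬x4)   [De Morgan]
≡ (¬(¬x2 ∧ x5) ∧ ¬¬x4) ∨ ¬¬(¬x2 ∧ x5 ∧ ¬x4)   [De Morgan]
≡ ((¬¬x2 ∨ ¬x5) ∧ ¬¬x4) ∨ ¬¬(¬x2 ∧ x5 ∧ ¬x4)   [De Morgan]
≡ ((x2 ∨ ¬x5) ∧ ¬¬x4) ∨ ¬¬(¬x2 ∧ x5 ∧ ¬x4)   [double negation]
≡ ((x2 ∨ ¬x5) ∧ x4) ∨ ¬¬(¬x2 ∧ x5 ∧ ¬x4)   [double negation]
≡ ((x2 ∨ ¬x5) ∧ x4) ∨ (¬x2 ∧ x5 ∧ ¬x4)   [double negation]
≡ (x2 ∨ ¬x5 ∨ ¬x2) ∧ (x2 ∨ ¬x5 ∨ x5) ∧ (x2 ∨ ¬x5 ∨ ¬x4) ∧ (x4 ∨ ¬x2) ∧ (x4 ∨ x5) ∧ (x4 ∨ ¬x4)   [distribute ∨ over ∧]
≡ (x2 ∨ ¬x5 ∨ ¬x4) ∧ (x4 ∨ ¬x2) ∧ (x4 ∨ x5)   [simplify]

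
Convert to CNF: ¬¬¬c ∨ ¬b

¬¬¬c ∨ ¬b
≡ ¬c ∨ ¬b   (double negation)

¬c ∨ ¬b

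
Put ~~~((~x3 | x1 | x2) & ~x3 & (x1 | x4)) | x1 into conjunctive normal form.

x3 | ~x4 | x1

~~~((~x3 | x1 | x2) & ~x3 & (x1 | x4)) | x1
≡ ~((~x3 | x1 | x2) & ~x3 & (x1 | x4)) | x1   [double negation]
≡ ~(~x3 | x1 | x2) | ~~x3 | ~(x1 | x4) | x1   [De Morgan]
≡ (~~x3 & ~x1 & ~x2) | ~~x3 | ~(x1 | x4) | x1   [De Morgan]
≡ (x3 & ~x1 & ~x2) | ~~x3 | ~(x1 | x4) | x1   [double negation]
≡ (x3 & ~x1 & ~x2) | x3 | ~(x1 | x4) | x1   [double negation]
≡ (x3 & ~x1 & ~x2) | x3 | (~x1 & ~x4) | x1   [De Morgan]
≡ (x3 | x3 | ~x1 | x1) & (x3 | x3 | ~x4 | x1) & (~x1 | x3 | ~x1 | x1) & (~x1 | x3 | ~x4 | x1) & (~x2 | x3 | ~x1 | x1) & (~x2 | x3 | ~x4 | x1)   [distribute | over &]
≡ x3 | ~x4 | x1   [simplify]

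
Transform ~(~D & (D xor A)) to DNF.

~(~D & (D xor A))
⇔ ~(~D & ((D & ~A) | (~D & A)))   — expand xor
⇔ ~~D | ~((D & ~A) | (~D & A))   — De Morgan
⇔ D | ~((D & ~A) | (~D & A))   — double negation
⇔ D | (~(D & ~A) & ~(~D & A))   — De Morgan
⇔ D | ((~D | ~~A) & ~(~D & A))   — De Morgan
⇔ D | ((~D | A) & ~(~D & A))   — double negation
⇔ D | ((~D | A) & (~~D | ~A))   — De Morgan
⇔ D | ((~D | A) & (D | ~A))   — double negation
⇔ D | (~D & D) | (~D & ~A) | (A & D) | (A & ~A)   — distribute & over |
⇔ D | (~D & ~A)   — simplify

D | (~D & ~A)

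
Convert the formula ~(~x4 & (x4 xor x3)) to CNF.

x4 | ~x3

~(~x4 & (x4 xor x3))
≡ ~(~x4 & (x4 | x3) & ~(x4 & x3))
≡ ~~x4 | ~(x4 | x3) | ~~(x4 & x3)
≡ x4 | ~(x4 | x3) | ~~(x4 & x3)
≡ x4 | (~x4 & ~x3) | ~~(x4 & x3)
≡ x4 | (~x4 & ~x3) | (x4 & x3)
≡ (x4 | ~x4 | x4) & (x4 | ~x4 | x3) & (x4 | ~x3 | x4) & (x4 | ~x3 | x3)
≡ x4 | ~x3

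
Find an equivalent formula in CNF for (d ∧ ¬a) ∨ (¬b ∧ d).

(d ∧ ¬a) ∨ (¬b ∧ d)
≡ (d ∨ ¬b) ∧ (d ∨ d) ∧ (¬a ∨ ¬b) ∧ (¬a ∨ d)   — distribute ∨ over ∧
≡ d ∧ (¬a ∨ ¬b)   — simplify

d ∧ (¬a ∨ ¬b)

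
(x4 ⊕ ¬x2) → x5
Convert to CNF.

(x4 ⊕ ¬x2) → x5
= ¬(x4 ⊕ ¬x2) ∨ x5   [eliminate →]
= ¬((x4 ∨ ¬x2) ∧ ¬(x4 ∧ ¬x2)) ∨ x5   [expand ⊕]
= ¬(x4 ∨ ¬x2) ∨ ¬¬(x4 ∧ ¬x2) ∨ x5   [De Morgan]
= (¬x4 ∧ ¬¬x2) ∨ ¬¬(x4 ∧ ¬x2) ∨ x5   [De Morgan]
= (¬x4 ∧ x2) ∨ ¬¬(x4 ∧ ¬x2) ∨ x5   [double negation]
= (¬x4 ∧ x2) ∨ (x4 ∧ ¬x2) ∨ x5   [double negation]
= (¬x4 ∨ x4 ∨ x5) ∧ (¬x4 ∨ ¬x2 ∨ x5) ∧ (x2 ∨ x4 ∨ x5) ∧ (x2 ∨ ¬x2 ∨ x5)   [distribute ∨ over ∧]
= (¬x4 ∨ ¬x2 ∨ x5) ∧ (x2 ∨ x4 ∨ x5)   [simplify]

(¬x4 ∨ ¬x2 ∨ x5) ∧ (x2 ∨ x4 ∨ x5)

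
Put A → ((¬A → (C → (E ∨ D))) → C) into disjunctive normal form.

¬A ∨ C

A → ((¬A → (C → (E ∨ D))) → C)
⇔ ¬A ∨ ((¬A → (C → (E ∨ D))) → C)   [eliminate →]
⇔ ¬A ∨ ¬(¬A → (C → (E ∨ D))) ∨ C   [eliminate →]
⇔ ¬A ∨ ¬(¬¬A ∨ (C → (E ∨ D))) ∨ C   [eliminate →]
⇔ ¬A ∨ ¬(¬¬A ∨ ¬C ∨ E ∨ D) ∨ C   [eliminate →]
⇔ ¬A ∨ (¬¬¬A ∧ ¬¬C ∧ ¬E ∧ ¬D) ∨ C   [De Morgan]
⇔ ¬A ∨ (¬A ∧ ¬¬C ∧ ¬E ∧ ¬D) ∨ C   [double negation]
⇔ ¬A ∨ (¬A ∧ C ∧ ¬E ∧ ¬D) ∨ C   [double negation]
⇔ ¬A ∨ C   [simplify]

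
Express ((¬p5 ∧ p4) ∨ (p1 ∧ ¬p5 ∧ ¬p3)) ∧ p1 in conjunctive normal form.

¬p5 ∧ (p4 ∨ ¬p3) ∧ p1

((¬p5 ∧ p4) ∨ (p1 ∧ ¬p5 ∧ ¬p3)) ∧ p1
≡ (¬p5 ∨ p1) ∧ (¬p5 ∨ ¬p5) ∧ (¬p5 ∨ ¬p3) ∧ (p4 ∨ p1) ∧ (p4 ∨ ¬p5) ∧ (p4 ∨ ¬p3) ∧ p1   (distribute ∨ over ∧)
≡ ¬p5 ∧ (p4 ∨ ¬p3) ∧ p1   (simplify)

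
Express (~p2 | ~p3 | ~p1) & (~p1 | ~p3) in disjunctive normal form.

~p3 | ~p1

(~p2 | ~p3 | ~p1) & (~p1 | ~p3)
= (~p2 & ~p1) | (~p2 & ~p3) | (~p3 & ~p1) | (~p3 & ~p3) | (~p1 & ~p1) | (~p1 & ~p3)   [distribute & over |]
= ~p3 | ~p1   [simplify]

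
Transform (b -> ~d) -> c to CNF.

(b | c) & (d | c)

(b -> ~d) -> c
⇔ ~(b -> ~d) | c   (eliminate ->)
⇔ ~(~b | ~d) | c   (eliminate ->)
⇔ (~~b & ~~d) | c   (De Morgan)
⇔ (b & ~~d) | c   (double negation)
⇔ (b & d) | c   (double negation)
⇔ (b | c) & (d | c)   (distribute | over &)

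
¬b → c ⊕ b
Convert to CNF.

¬b → c ⊕ b
≡ ¬¬b ∨ (c ⊕ b)   [eliminate →]
≡ ¬¬b ∨ (c ∨ b) ∧ ¬(c ∧ b)   [expand ⊕]
≡ b ∨ (c ∨ b) ∧ ¬(c ∧ b)   [double negation]
≡ b ∨ (c ∨ b) ∧ (¬c ∨ ¬b)   [De Morgan]
≡ (b ∨ c ∨ b) ∧ (b ∨ ¬c ∨ ¬b)   [distribute ∨ over ∧]
≡ b ∨ c   [simplify]

b ∨ c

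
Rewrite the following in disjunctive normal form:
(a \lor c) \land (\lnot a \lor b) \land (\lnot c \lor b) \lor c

a \land b \lor c

(a \lor c) \land (\lnot a \lor b) \land (\lnot c \lor b) \lor c
≡ a \land \lnot a \land \lnot c \lor a \land \lnot a \land b \lor a \land b \land \lnot c \lor a \land b \land b \lor c \land \lnot a \land \lnot c \lor c \land \lnot a \land b \lor c \land b \land \lnot c \lor c \land b \land b \lor c   [distribute \land over \lor]
≡ a \land b \lor c   [simplify]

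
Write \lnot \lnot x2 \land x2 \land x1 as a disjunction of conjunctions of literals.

x2 \land x1

\lnot \lnot x2 \land x2 \land x1
⇔ x2 \land x2 \land x1   [double negation]
⇔ x2 \land x1   [simplify]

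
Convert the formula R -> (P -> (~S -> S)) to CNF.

~R | ~P | S

R -> (P -> (~S -> S))
≡ ~R | (P -> (~S -> S))   [eliminate ->]
≡ ~R | ~P | (~S -> S)   [eliminate ->]
≡ ~R | ~P | ~~S | S   [eliminate ->]
≡ ~R | ~P | S | S   [double negation]
≡ ~R | ~P | S   [simplify]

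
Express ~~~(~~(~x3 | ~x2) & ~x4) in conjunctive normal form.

(x3 | x4) & (x2 | x4)

~~~(~~(~x3 | ~x2) & ~x4)
= ~(~~(~x3 | ~x2) & ~x4)   (double negation)
= ~~~(~x3 | ~x2) | ~~x4   (De Morgan)
= ~(~x3 | ~x2) | ~~x4   (double negation)
= (~~x3 & ~~x2) | ~~x4   (De Morgan)
= (x3 & ~~x2) | ~~x4   (double negation)
= (x3 & x2) | ~~x4   (double negation)
= (x3 & x2) | x4   (double negation)
= (x3 | x4) & (x2 | x4)   (distribute | over &)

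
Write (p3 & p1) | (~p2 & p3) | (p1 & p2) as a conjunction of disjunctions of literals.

(p3 & p1) | (~p2 & p3) | (p1 & p2)
⇔ (p3 | ~p2 | p1) & (p3 | ~p2 | p2) & (p3 | p3 | p1) & (p3 | p3 | p2) & (p1 | ~p2 | p1) & (p1 | ~p2 | p2) & (p1 | p3 | p1) & (p1 | p3 | p2)   [distribute | over &]
⇔ (p3 | p1) & (p3 | p2) & (p1 | ~p2)   [simplify]

(p3 | p1) & (p3 | p2) & (p1 | ~p2)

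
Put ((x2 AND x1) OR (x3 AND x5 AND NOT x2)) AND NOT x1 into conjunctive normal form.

(x2 OR x3) AND (x2 OR x5) AND (x1 OR x3) AND (x1 OR x5) AND (x1 OR NOT x2) AND NOT x1

((x2 AND x1) OR (x3 AND x5 AND NOT x2)) AND NOT x1
≡ (x2 OR x3) AND (x2 OR x5) AND (x2 OR NOT x2) AND (x1 OR x3) AND (x1 OR x5) AND (x1 OR NOT x2) AND NOT x1   [distribute OR over AND]
≡ (x2 OR x3) AND (x2 OR x5) AND (x1 OR x3) AND (x1 OR x5) AND (x1 OR NOT x2) AND NOT x1   [simplify]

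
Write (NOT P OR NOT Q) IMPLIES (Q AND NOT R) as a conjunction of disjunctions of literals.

(NOT P OR NOT Q) IMPLIES (Q AND NOT R)
⇔ NOT (NOT P OR NOT Q) OR (Q AND NOT R)   — eliminate IMPLIES
⇔ (NOT NOT P AND NOT NOT Q) OR (Q AND NOT R)   — De Morgan
⇔ (P AND NOT NOT Q) OR (Q AND NOT R)   — double negation
⇔ (P AND Q) OR (Q AND NOT R)   — double negation
⇔ (P OR Q) AND (P OR NOT R) AND (Q OR Q) AND (Q OR NOT R)   — distribute OR over AND
⇔ (P OR NOT R) AND Q   — simplify

(P OR NOT R) AND Q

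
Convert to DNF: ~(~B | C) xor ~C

~(~B | C) xor ~C
≡ (~(~B | C) & ~~C) | (~~(~B | C) & ~C)   — expand xor
≡ (~~B & ~C & ~~C) | (~~(~B | C) & ~C)   — De Morgan
≡ (B & ~C & ~~C) | (~~(~B | C) & ~C)   — double negation
≡ (B & ~C & C) | (~~(~B | C) & ~C)   — double negation
≡ (B & ~C & C) | ((~B | C) & ~C)   — double negation
≡ (B & ~C & C) | (~B & ~C) | (C & ~C)   — distribute & over |
≡ ~B & ~C   — simplify

~B & ~C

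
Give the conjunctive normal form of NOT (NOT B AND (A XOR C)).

NOT (NOT B AND (A XOR C))
⇔ NOT (NOT B AND (A OR C) AND NOT (A AND C))   (expand XOR)
⇔ NOT NOT B OR NOT (A OR C) OR NOT NOT (A AND C)   (De Morgan)
⇔ B OR NOT (A OR C) OR NOT NOT (A AND C)   (double negation)
⇔ B OR (NOT A AND NOT C) OR NOT NOT (A AND C)   (De Morgan)
⇔ B OR (NOT A AND NOT C) OR (A AND C)   (double negation)
⇔ (B OR NOT A OR A) AND (B OR NOT A OR C) AND (B OR NOT C OR A) AND (B OR NOT C OR C)   (distribute OR over AND)
⇔ (B OR NOT A OR C) AND (B OR NOT C OR A)   (simplify)

(B OR NOT A OR C) AND (B OR NOT C OR A)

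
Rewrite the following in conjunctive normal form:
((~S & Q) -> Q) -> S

((~S & Q) -> Q) -> S
≡ ~((~S & Q) -> Q) | S   [eliminate ->]
≡ ~(~(~S & Q) | Q) | S   [eliminate ->]
≡ (~~(~S & Q) & ~Q) | S   [De Morgan]
≡ (~S & Q & ~Q) | S   [double negation]
≡ (~S | S) & (Q | S) & (~Q | S)   [distribute | over &]
≡ (Q | S) & (~Q | S)   [simplify]

(Q | S) & (~Q | S)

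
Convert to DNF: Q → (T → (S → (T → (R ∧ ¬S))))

Q → (T → (S → (T → (R ∧ ¬S))))
⇔ ¬Q ∨ (T → (S → (T → (R ∧ ¬S))))   (eliminate →)
⇔ ¬Q ∨ ¬T ∨ (S → (T → (R ∧ ¬S)))   (eliminate →)
⇔ ¬Q ∨ ¬T ∨ ¬S ∨ (T → (R ∧ ¬S))   (eliminate →)
⇔ ¬Q ∨ ¬T ∨ ¬S ∨ ¬T ∨ (R ∧ ¬S)   (eliminate →)
⇔ ¬Q ∨ ¬T ∨ ¬S   (simplify)

¬Q ∨ ¬T ∨ ¬S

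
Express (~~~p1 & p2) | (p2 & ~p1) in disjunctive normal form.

(~~~p1 & p2) | (p2 & ~p1)
= (~p1 & p2) | (p2 & ~p1)   — double negation
= ~p1 & p2   — simplify

~p1 & p2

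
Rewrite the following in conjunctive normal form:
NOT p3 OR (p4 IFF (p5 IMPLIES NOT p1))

(NOT p3 OR NOT p4 OR NOT p5 OR NOT p1) AND (NOT p3 OR p5 OR p4) AND (NOT p3 OR p1 OR p4)

NOT p3 OR (p4 IFF (p5 IMPLIES NOT p1))
= NOT p3 OR ((p4 IMPLIES (p5 IMPLIES NOT p1)) AND ((p5 IMPLIES NOT p1) IMPLIES p4))   [eliminate IFF]
= NOT p3 OR ((NOT p4 OR (p5 IMPLIES NOT p1)) AND ((p5 IMPLIES NOT p1) IMPLIES p4))   [eliminate IMPLIES]
= NOT p3 OR ((NOT p4 OR NOT p5 OR NOT p1) AND ((p5 IMPLIES NOT p1) IMPLIES p4))   [eliminate IMPLIES]
= NOT p3 OR ((NOT p4 OR NOT p5 OR NOT p1) AND (NOT (p5 IMPLIES NOT p1) OR p4))   [eliminate IMPLIES]
= NOT p3 OR ((NOT p4 OR NOT p5 OR NOT p1) AND (NOT (NOT p5 OR NOT p1) OR p4))   [eliminate IMPLIES]
= NOT p3 OR ((NOT p4 OR NOT p5 OR NOT p1) AND ((NOT NOT p5 AND NOT NOT p1) OR p4))   [De Morgan]
= NOT p3 OR ((NOT p4 OR NOT p5 OR NOT p1) AND ((p5 AND NOT NOT p1) OR p4))   [double negation]
= NOT p3 OR ((NOT p4 OR NOT p5 OR NOT p1) AND ((p5 AND p1) OR p4))   [double negation]
= (NOT p3 OR NOT p4 OR NOT p5 OR NOT p1) AND (NOT p3 OR p5 OR p4) AND (NOT p3 OR p1 OR p4)   [distribute OR over AND]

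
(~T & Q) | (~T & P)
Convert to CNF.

(~T & Q) | (~T & P)
⇔ (~T | ~T) & (~T | P) & (Q | ~T) & (Q | P)
⇔ ~T & (Q | P)

~T & (Q | P)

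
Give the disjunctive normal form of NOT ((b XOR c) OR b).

NOT ((b XOR c) OR b)
⇔ NOT ((b AND NOT c) OR (NOT b AND c) OR b)   (expand XOR)
⇔ NOT (b AND NOT c) AND NOT (NOT b AND c) AND NOT b   (De Morgan)
⇔ (NOT b OR NOT NOT c) AND NOT (NOT b AND c) AND NOT b   (De Morgan)
⇔ (NOT b OR c) AND NOT (NOT b AND c) AND NOT b   (double negation)
⇔ (NOT b OR c) AND (NOT NOT b OR NOT c) AND NOT b   (De Morgan)
⇔ (NOT b OR c) AND (b OR NOT c) AND NOT b   (double negation)
⇔ (NOT b AND b AND NOT b) OR (NOT b AND NOT c AND NOT b) OR (c AND b AND NOT b) OR (c AND NOT c AND NOT b)   (distribute AND over OR)
⇔ NOT b AND NOT c   (simplify)

NOT b AND NOT c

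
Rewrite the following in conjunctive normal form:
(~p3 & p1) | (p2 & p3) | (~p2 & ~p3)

(~p3 & p1) | (p2 & p3) | (~p2 & ~p3)
≡ (~p3 | p2 | ~p2) & (~p3 | p2 | ~p3) & (~p3 | p3 | ~p2) & (~p3 | p3 | ~p3) & (p1 | p2 | ~p2) & (p1 | p2 | ~p3) & (p1 | p3 | ~p2) & (p1 | p3 | ~p3)   [distribute | over &]
≡ (~p3 | p2) & (p1 | p3 | ~p2)   [simplify]

(~p3 | p2) & (p1 | p3 | ~p2)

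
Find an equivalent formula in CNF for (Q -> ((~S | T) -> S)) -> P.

(Q | P) & (~S | P)

(Q -> ((~S | T) -> S)) -> P
= ~(Q -> ((~S | T) -> S)) | P   [eliminate ->]
= ~(~Q | ((~S | T) -> S)) | P   [eliminate ->]
= ~(~Q | ~(~S | T) | S) | P   [eliminate ->]
= (~~Q & ~~(~S | T) & ~S) | P   [De Morgan]
= (Q & ~~(~S | T) & ~S) | P   [double negation]
= (Q & (~S | T) & ~S) | P   [double negation]
= (Q | P) & (~S | T | P) & (~S | P)   [distribute | over &]
= (Q | P) & (~S | P)   [simplify]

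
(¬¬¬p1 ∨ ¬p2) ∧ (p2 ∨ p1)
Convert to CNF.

(¬¬¬p1 ∨ ¬p2) ∧ (p2 ∨ p1)
≡ (¬p1 ∨ ¬p2) ∧ (p2 ∨ p1)   [double negation]

(¬p1 ∨ ¬p2) ∧ (p2 ∨ p1)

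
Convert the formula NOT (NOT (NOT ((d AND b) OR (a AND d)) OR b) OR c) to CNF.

(NOT a OR NOT d OR b) AND NOT c

NOT (NOT (NOT ((d AND b) OR (a AND d)) OR b) OR c)
≡ NOT NOT (NOT ((d AND b) OR (a AND d)) OR b) AND NOT c   [De Morgan]
≡ (NOT ((d AND b) OR (a AND d)) OR b) AND NOT c   [double negation]
≡ ((NOT (d AND b) AND NOT (a AND d)) OR b) AND NOT c   [De Morgan]
≡ (((NOT d OR NOT b) AND NOT (a AND d)) OR b) AND NOT c   [De Morgan]
≡ (((NOT d OR NOT b) AND (NOT a OR NOT d)) OR b) AND NOT c   [De Morgan]
≡ (NOT d OR NOT b OR b) AND (NOT a OR NOT d OR b) AND NOT c   [distribute OR over AND]
≡ (NOT a OR NOT d OR b) AND NOT c   [simplify]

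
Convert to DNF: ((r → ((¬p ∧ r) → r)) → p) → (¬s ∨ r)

(¬r ∧ ¬p) ∨ ¬s ∨ r

((r → ((¬p ∧ r) → r)) → p) → (¬s ∨ r)
⇔ ¬((r → ((¬p ∧ r) → r)) → p) ∨ ¬s ∨ r   — eliminate →
⇔ ¬(¬(r → ((¬p ∧ r) → r)) ∨ p) ∨ ¬s ∨ r   — eliminate →
⇔ ¬(¬(¬r ∨ ((¬p ∧ r) → r)) ∨ p) ∨ ¬s ∨ r   — eliminate →
⇔ ¬(¬(¬r ∨ ¬(¬p ∧ r) ∨ r) ∨ p) ∨ ¬s ∨ r   — eliminate →
⇔ (¬¬(¬r ∨ ¬(¬p ∧ r) ∨ r) ∧ ¬p) ∨ ¬s ∨ r   — De Morgan
⇔ ((¬r ∨ ¬(¬p ∧ r) ∨ r) ∧ ¬p) ∨ ¬s ∨ r   — double negation
⇔ ((¬r ∨ ¬¬p ∨ ¬r ∨ r) ∧ ¬p) ∨ ¬s ∨ r   — De Morgan
⇔ ((¬r ∨ p ∨ ¬r ∨ r) ∧ ¬p) ∨ ¬s ∨ r   — double negation
⇔ (¬r ∧ ¬p) ∨ (p ∧ ¬p) ∨ (¬r ∧ ¬p) ∨ (r ∧ ¬p) ∨ ¬s ∨ r   — distribute ∧ over ∨
⇔ (¬r ∧ ¬p) ∨ ¬s ∨ r   — simplify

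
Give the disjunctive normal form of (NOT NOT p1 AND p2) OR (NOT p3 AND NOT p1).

(NOT NOT p1 AND p2) OR (NOT p3 AND NOT p1)
= (p1 AND p2) OR (NOT p3 AND NOT p1)   [double negation]

(p1 AND p2) OR (NOT p3 AND NOT p1)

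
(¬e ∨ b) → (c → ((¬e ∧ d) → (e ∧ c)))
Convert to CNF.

(¬e ∨ b) → (c → ((¬e ∧ d) → (e ∧ c)))
= ¬(¬e ∨ b) ∨ (c → ((¬e ∧ d) → (e ∧ c)))   [eliminate →]
= ¬(¬e ∨ b) ∨ ¬c ∨ ((¬e ∧ d) → (e ∧ c))   [eliminate →]
= ¬(¬e ∨ b) ∨ ¬c ∨ ¬(¬e ∧ d) ∨ (e ∧ c)   [eliminate →]
= (¬¬e ∧ ¬b) ∨ ¬c ∨ ¬(¬e ∧ d) ∨ (e ∧ c)   [De Morgan]
= (e ∧ ¬b) ∨ ¬c ∨ ¬(¬e ∧ d) ∨ (e ∧ c)   [double negation]
= (e ∧ ¬b) ∨ ¬c ∨ ¬¬e ∨ ¬d ∨ (e ∧ c)   [De Morgan]
= (e ∧ ¬b) ∨ ¬c ∨ e ∨ ¬d ∨ (e ∧ c)   [double negation]
= (e ∨ ¬c ∨ e ∨ ¬d ∨ e) ∧ (e ∨ ¬c ∨ e ∨ ¬d ∨ c) ∧ (¬b ∨ ¬c ∨ e ∨ ¬d ∨ e) ∧ (¬b ∨ ¬c ∨ e ∨ ¬d ∨ c)   [distribute ∨ over ∧]
= e ∨ ¬c ∨ ¬d   [simplify]

e ∨ ¬c ∨ ¬d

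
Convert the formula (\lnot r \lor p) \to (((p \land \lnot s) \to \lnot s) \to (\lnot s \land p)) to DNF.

(r \land \lnot p) \lor (\lnot s \land p)

(\lnot r \lor p) \to (((p \land \lnot s) \to \lnot s) \to (\lnot s \land p))
≡ \lnot (\lnot r \lor p) \lor (((p \land \lnot s) \to \lnot s) \to (\lnot s \land p))   (eliminate \to)
≡ \lnot (\lnot r \lor p) \lor \lnot ((p \land \lnot s) \to \lnot s) \lor (\lnot s \land p)   (eliminate \to)
≡ \lnot (\lnot r \lor p) \lor \lnot (\lnot (p \land \lnot s) \lor \lnot s) \lor (\lnot s \land p)   (eliminate \to)
≡ (\lnot \lnot r \land \lnot p) \lor \lnot (\lnot (p \land \lnot s) \lor \lnot s) \lor (\lnot s \land p)   (De Morgan)
≡ (r \land \lnot p) \lor \lnot (\lnot (p \land \lnot s) \lor \lnot s) \lor (\lnot s \land p)   (double negation)
≡ (r \land \lnot p) \lor (\lnot \lnot (p \land \lnot s) \land \lnot \lnot s) \lor (\lnot s \land p)   (De Morgan)
≡ (r \land \lnot p) \lor (p \land \lnot s \land \lnot \lnot s) \lor (\lnot s \land p)   (double negation)
≡ (r \land \lnot p) \lor (p \land \lnot s \land s) \lor (\lnot s \land p)   (double negation)
≡ (r \land \lnot p) \lor (\lnot s \land p)   (simplify)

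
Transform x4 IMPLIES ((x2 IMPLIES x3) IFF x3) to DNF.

x4 IMPLIES ((x2 IMPLIES x3) IFF x3)
= NOT x4 OR ((x2 IMPLIES x3) IFF x3)   (eliminate IMPLIES)
= NOT x4 OR (((x2 IMPLIES x3) IMPLIES x3) AND (x3 IMPLIES (x2 IMPLIES x3)))   (eliminate IFF)
= NOT x4 OR ((NOT (x2 IMPLIES x3) OR x3) AND (x3 IMPLIES (x2 IMPLIES x3)))   (eliminate IMPLIES)
= NOT x4 OR ((NOT (NOT x2 OR x3) OR x3) AND (x3 IMPLIES (x2 IMPLIES x3)))   (eliminate IMPLIES)
= NOT x4 OR ((NOT (NOT x2 OR x3) OR x3) AND (NOT x3 OR (x2 IMPLIES x3)))   (eliminate IMPLIES)
= NOT x4 OR ((NOT (NOT x2 OR x3) OR x3) AND (NOT x3 OR NOT x2 OR x3))   (eliminate IMPLIES)
= NOT x4 OR (((NOT NOT x2 AND NOT x3) OR x3) AND (NOT x3 OR NOT x2 OR x3))   (De Morgan)
= NOT x4 OR (((x2 AND NOT x3) OR x3) AND (NOT x3 OR NOT x2 OR x3))   (double negation)
= NOT x4 OR (x2 AND NOT x3 AND NOT x3) OR (x2 AND NOT x3 AND NOT x2) OR (x2 AND NOT x3 AND x3) OR (x3 AND NOT x3) OR (x3 AND NOT x2) OR (x3 AND x3)   (distribute AND over OR)
= NOT x4 OR (x2 AND NOT x3) OR x3   (simplify)

NOT x4 OR (x2 AND NOT x3) OR x3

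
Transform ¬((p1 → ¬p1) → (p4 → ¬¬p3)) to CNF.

¬((p1 → ¬p1) → (p4 → ¬¬p3))
≡ ¬(¬(p1 → ¬p1) ∨ (p4 → ¬¬p3))   [eliminate →]
≡ ¬(¬(¬p1 ∨ ¬p1) ∨ (p4 → ¬¬p3))   [eliminate →]
≡ ¬(¬(¬p1 ∨ ¬p1) ∨ ¬p4 ∨ ¬¬p3)   [eliminate →]
≡ ¬¬(¬p1 ∨ ¬p1) ∧ ¬¬p4 ∧ ¬¬¬p3   [De Morgan]
≡ (¬p1 ∨ ¬p1) ∧ ¬¬p4 ∧ ¬¬¬p3   [double negation]
≡ (¬p1 ∨ ¬p1) ∧ p4 ∧ ¬¬¬p3   [double negation]
≡ (¬p1 ∨ ¬p1) ∧ p4 ∧ ¬p3   [double negation]
≡ ¬p1 ∧ p4 ∧ ¬p3   [simplify]

¬p1 ∧ p4 ∧ ¬p3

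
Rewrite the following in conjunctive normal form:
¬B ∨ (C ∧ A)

(¬B ∨ C) ∧ (¬B ∨ A)

¬B ∨ (C ∧ A)
≡ (¬B ∨ C) ∧ (¬B ∨ A)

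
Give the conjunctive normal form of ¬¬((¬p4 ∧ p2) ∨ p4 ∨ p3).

p2 ∨ p4 ∨ p3

¬¬((¬p4 ∧ p2) ∨ p4 ∨ p3)
⇔ (¬p4 ∧ p2) ∨ p4 ∨ p3
⇔ (¬p4 ∨ p4 ∨ p3) ∧ (p2 ∨ p4 ∨ p3)
⇔ p2 ∨ p4 ∨ p3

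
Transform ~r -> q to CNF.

r | q

~r -> q
= ~~r | q   — eliminate ->
= r | q   — double negation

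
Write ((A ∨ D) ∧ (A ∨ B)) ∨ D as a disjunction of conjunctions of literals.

((A ∨ D) ∧ (A ∨ B)) ∨ D
≡ (A ∧ A) ∨ (A ∧ B) ∨ (D ∧ A) ∨ (D ∧ B) ∨ D
≡ A ∨ D

A ∨ D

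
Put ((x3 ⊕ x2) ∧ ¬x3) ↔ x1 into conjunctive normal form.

(¬x2 ∨ x3 ∨ x1) ∧ (¬x1 ∨ x3 ∨ x2) ∧ (¬x1 ∨ ¬x3)

((x3 ⊕ x2) ∧ ¬x3) ↔ x1
≡ (((x3 ⊕ x2) ∧ ¬x3) → x1) ∧ (x1 → ((x3 ⊕ x2) ∧ ¬x3))   — eliminate ↔
≡ (¬((x3 ⊕ x2) ∧ ¬x3) ∨ x1) ∧ (x1 → ((x3 ⊕ x2) ∧ ¬x3))   — eliminate →
≡ (¬((x3 ∨ x2) ∧ ¬(x3 ∧ x2) ∧ ¬x3) ∨ x1) ∧ (x1 → ((x3 ⊕ x2) ∧ ¬x3))   — expand ⊕
≡ (¬((x3 ∨ x2) ∧ ¬(x3 ∧ x2) ∧ ¬x3) ∨ x1) ∧ (¬x1 ∨ ((x3 ⊕ x2) ∧ ¬x3))   — eliminate →
≡ (¬((x3 ∨ x2) ∧ ¬(x3 ∧ x2) ∧ ¬x3) ∨ x1) ∧ (¬x1 ∨ ((x3 ∨ x2) ∧ ¬(x3 ∧ x2) ∧ ¬x3))   — expand ⊕
≡ (¬(x3 ∨ x2) ∨ ¬¬(x3 ∧ x2) ∨ ¬¬x3 ∨ x1) ∧ (¬x1 ∨ ((x3 ∨ x2) ∧ ¬(x3 ∧ x2) ∧ ¬x3))   — De Morgan
≡ ((¬x3 ∧ ¬x2) ∨ ¬¬(x3 ∧ x2) ∨ ¬¬x3 ∨ x1) ∧ (¬x1 ∨ ((x3 ∨ x2) ∧ ¬(x3 ∧ x2) ∧ ¬x3))   — De Morgan
≡ ((¬x3 ∧ ¬x2) ∨ (x3 ∧ x2) ∨ ¬¬x3 ∨ x1) ∧ (¬x1 ∨ ((x3 ∨ x2) ∧ ¬(x3 ∧ x2) ∧ ¬x3))   — double negation
≡ ((¬x3 ∧ ¬x2) ∨ (x3 ∧ x2) ∨ x3 ∨ x1) ∧ (¬x1 ∨ ((x3 ∨ x2) ∧ ¬(x3 ∧ x2) ∧ ¬x3))   — double negation
≡ ((¬x3 ∧ ¬x2) ∨ (x3 ∧ x2) ∨ x3 ∨ x1) ∧ (¬x1 ∨ ((x3 ∨ x2) ∧ (¬x3 ∨ ¬x2) ∧ ¬x3))   — De Morgan
≡ (¬x3 ∨ x3 ∨ x3 ∨ x1) ∧ (¬x3 ∨ x2 ∨ x3 ∨ x1) ∧ (¬x2 ∨ x3 ∨ x3 ∨ x1) ∧ (¬x2 ∨ x2 ∨ x3 ∨ x1) ∧ (¬x1 ∨ x3 ∨ x2) ∧ (¬x1 ∨ ¬x3 ∨ ¬x2) ∧ (¬x1 ∨ ¬x3)   — distribute ∨ over ∧
≡ (¬x2 ∨ x3 ∨ x1) ∧ (¬x1 ∨ x3 ∨ x2) ∧ (¬x1 ∨ ¬x3)   — simplify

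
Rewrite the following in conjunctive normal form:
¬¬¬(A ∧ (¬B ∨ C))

(¬A ∨ B) ∧ (¬A ∨ ¬C)

¬¬¬(A ∧ (¬B ∨ C))
≡ ¬(A ∧ (¬B ∨ C))   (double negation)
≡ ¬A ∨ ¬(¬B ∨ C)   (De Morgan)
≡ ¬A ∨ (¬¬B ∧ ¬C)   (De Morgan)
≡ ¬A ∨ (B ∧ ¬C)   (double negation)
≡ (¬A ∨ B) ∧ (¬A ∨ ¬C)   (distribute ∨ over ∧)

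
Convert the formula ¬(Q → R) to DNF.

Q ∧ ¬R

¬(Q → R)
⇔ ¬(¬Q ∨ R)   [eliminate →]
⇔ ¬¬Q ∧ ¬R   [De Morgan]
⇔ Q ∧ ¬R   [double negation]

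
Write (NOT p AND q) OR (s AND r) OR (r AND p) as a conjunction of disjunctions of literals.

(NOT p AND q) OR (s AND r) OR (r AND p)
⇔ (NOT p OR s OR r) AND (NOT p OR s OR p) AND (NOT p OR r OR r) AND (NOT p OR r OR p) AND (q OR s OR r) AND (q OR s OR p) AND (q OR r OR r) AND (q OR r OR p)   (distribute OR over AND)
⇔ (NOT p OR r) AND (q OR s OR p) AND (q OR r)   (simplify)

(NOT p OR r) AND (q OR s OR p) AND (q OR r)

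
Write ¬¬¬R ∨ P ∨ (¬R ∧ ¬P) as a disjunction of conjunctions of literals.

¬R ∨ P

¬¬¬R ∨ P ∨ (¬R ∧ ¬P)
⇔ ¬R ∨ P ∨ (¬R ∧ ¬P)   (double negation)
⇔ ¬R ∨ P   (simplify)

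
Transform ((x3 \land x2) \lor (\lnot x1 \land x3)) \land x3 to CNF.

x3 \land (x2 \lor \lnot x1)

((x3 \land x2) \lor (\lnot x1 \land x3)) \land x3
= (x3 \lor \lnot x1) \land (x3 \lor x3) \land (x2 \lor \lnot x1) \land (x2 \lor x3) \land x3   [distribute \lor over \land]
= x3 \land (x2 \lor \lnot x1)   [simplify]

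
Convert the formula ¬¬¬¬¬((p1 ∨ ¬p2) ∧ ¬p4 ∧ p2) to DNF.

(¬p1 ∧ p2) ∨ p4 ∨ ¬p2

¬¬¬¬¬((p1 ∨ ¬p2) ∧ ¬p4 ∧ p2)
= ¬¬¬((p1 ∨ ¬p2) ∧ ¬p4 ∧ p2)   (double negation)
= ¬((p1 ∨ ¬p2) ∧ ¬p4 ∧ p2)   (double negation)
= ¬(p1 ∨ ¬p2) ∨ ¬¬p4 ∨ ¬p2   (De Morgan)
= (¬p1 ∧ ¬¬p2) ∨ ¬¬p4 ∨ ¬p2   (De Morgan)
= (¬p1 ∧ p2) ∨ ¬¬p4 ∨ ¬p2   (double negation)
= (¬p1 ∧ p2) ∨ p4 ∨ ¬p2   (double negation)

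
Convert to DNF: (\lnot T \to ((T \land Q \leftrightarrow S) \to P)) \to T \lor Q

(\lnot T \to ((T \land Q \leftrightarrow S) \to P)) \to T \lor Q
≡ \lnot (\lnot T \to ((T \land Q \leftrightarrow S) \to P)) \lor T \lor Q   (eliminate \to)
≡ \lnot (\lnot \lnot T \lor ((T \land Q \leftrightarrow S) \to P)) \lor T \lor Q   (eliminate \to)
≡ \lnot (\lnot \lnot T \lor \lnot (T \land Q \leftrightarrow S) \lor P) \lor T \lor Q   (eliminate \to)
≡ \lnot (\lnot \lnot T \lor \lnot ((T \land Q \to S) \land (S \to T \land Q)) \lor P) \lor T \lor Q   (eliminate \leftrightarrow)
≡ \lnot (\lnot \lnot T \lor \lnot ((\lnot (T \land Q) \lor S) \land (S \to T \land Q)) \lor P) \lor T \lor Q   (eliminate \to)
≡ \lnot (\lnot \lnot T \lor \lnot ((\lnot (T \land Q) \lor S) \land (\lnot S \lor T \land Q)) \lor P) \lor T \lor Q   (eliminate \to)
≡ \lnot \lnot \lnot T \land \lnot \lnot ((\lnot (T \land Q) \lor S) \land (\lnot S \lor T \land Q)) \land \lnot P \lor T \lor Q   (De Morgan)
≡ \lnot T \land \lnot \lnot ((\lnot (T \land Q) \lor S) \land (\lnot S \lor T \land Q)) \land \lnot P \lor T \lor Q   (double negation)
≡ \lnot T \land (\lnot (T \land Q) \lor S) \land (\lnot S \lor T \land Q) \land \lnot P \lor T \lor Q   (double negation)
≡ \lnot T \land (\lnot T \lor \lnot Q \lor S) \land (\lnot S \lor T \land Q) \land \lnot P \lor T \lor Q   (De Morgan)
≡ \lnot T \land \lnot T \land \lnot S \land \lnot P \lor \lnot T \land \lnot T \land T \land Q \land \lnot P \lor \lnot T \land \lnot Q \land \lnot S \land \lnot P \lor \lnot T \land \lnot Q \land T \land Q \land \lnot P \lor \lnot T \land S \land \lnot S \land \lnot P \lor \lnot T \land S \land T \land Q \land \lnot P \lor T \lor Q   (distribute \land over \lor)
≡ \lnot T \land \lnot S \land \lnot P \lor T \lor Q   (simplify)

\lnot T \land \lnot S \land \lnot P \lor T \lor Q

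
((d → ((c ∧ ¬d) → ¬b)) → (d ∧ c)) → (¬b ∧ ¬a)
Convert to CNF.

(¬d ∨ ¬c ∨ ¬b) ∧ (¬d ∨ ¬c ∨ ¬a)

((d → ((c ∧ ¬d) → ¬b)) → (d ∧ c)) → (¬b ∧ ¬a)
≡ ¬((d → ((c ∧ ¬d) → ¬b)) → (d ∧ c)) ∨ (¬b ∧ ¬a)   [eliminate →]
≡ ¬(¬(d → ((c ∧ ¬d) → ¬b)) ∨ (d ∧ c)) ∨ (¬b ∧ ¬a)   [eliminate →]
≡ ¬(¬(¬d ∨ ((c ∧ ¬d) → ¬b)) ∨ (d ∧ c)) ∨ (¬b ∧ ¬a)   [eliminate →]
≡ ¬(¬(¬d ∨ ¬(c ∧ ¬d) ∨ ¬b) ∨ (d ∧ c)) ∨ (¬b ∧ ¬a)   [eliminate →]
≡ (¬¬(¬d ∨ ¬(c ∧ ¬d) ∨ ¬b) ∧ ¬(d ∧ c)) ∨ (¬b ∧ ¬a)   [De Morgan]
≡ ((¬d ∨ ¬(c ∧ ¬d) ∨ ¬b) ∧ ¬(d ∧ c)) ∨ (¬b ∧ ¬a)   [double negation]
≡ ((¬d ∨ ¬c ∨ ¬¬d ∨ ¬b) ∧ ¬(d ∧ c)) ∨ (¬b ∧ ¬a)   [De Morgan]
≡ ((¬d ∨ ¬c ∨ d ∨ ¬b) ∧ ¬(d ∧ c)) ∨ (¬b ∧ ¬a)   [double negation]
≡ ((¬d ∨ ¬c ∨ d ∨ ¬b) ∧ (¬d ∨ ¬c)) ∨ (¬b ∧ ¬a)   [De Morgan]
≡ (¬d ∨ ¬c ∨ d ∨ ¬b ∨ ¬b) ∧ (¬d ∨ ¬c ∨ d ∨ ¬b ∨ ¬a) ∧ (¬d ∨ ¬c ∨ ¬b) ∧ (¬d ∨ ¬c ∨ ¬a)   [distribute ∨ over ∧]
≡ (¬d ∨ ¬c ∨ ¬b) ∧ (¬d ∨ ¬c ∨ ¬a)   [simplify]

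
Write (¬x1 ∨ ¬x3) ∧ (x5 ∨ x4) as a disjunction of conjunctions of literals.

(¬x1 ∨ ¬x3) ∧ (x5 ∨ x4)
= (¬x1 ∧ x5) ∨ (¬x1 ∧ x4) ∨ (¬x3 ∧ x5) ∨ (¬x3 ∧ x4)

(¬x1 ∧ x5) ∨ (¬x1 ∧ x4) ∨ (¬x3 ∧ x5) ∨ (¬x3 ∧ x4)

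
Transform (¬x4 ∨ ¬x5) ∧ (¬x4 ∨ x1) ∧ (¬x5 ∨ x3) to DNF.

(¬x4 ∧ ¬x5) ∨ (¬x4 ∧ x3) ∨ (¬x5 ∧ x1)

(¬x4 ∨ ¬x5) ∧ (¬x4 ∨ x1) ∧ (¬x5 ∨ x3)
≡ (¬x4 ∧ ¬x4 ∧ ¬x5) ∨ (¬x4 ∧ ¬x4 ∧ x3) ∨ (¬x4 ∧ x1 ∧ ¬x5) ∨ (¬x4 ∧ x1 ∧ x3) ∨ (¬x5 ∧ ¬x4 ∧ ¬x5) ∨ (¬x5 ∧ ¬x4 ∧ x3) ∨ (¬x5 ∧ x1 ∧ ¬x5) ∨ (¬x5 ∧ x1 ∧ x3)   [distribute ∧ over ∨]
≡ (¬x4 ∧ ¬x5) ∨ (¬x4 ∧ x3) ∨ (¬x5 ∧ x1)   [simplify]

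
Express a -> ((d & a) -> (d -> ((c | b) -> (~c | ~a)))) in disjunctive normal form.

a -> ((d & a) -> (d -> ((c | b) -> (~c | ~a))))
= ~a | ((d & a) -> (d -> ((c | b) -> (~c | ~a))))   (eliminate ->)
= ~a | ~(d & a) | (d -> ((c | b) -> (~c | ~a)))   (eliminate ->)
= ~a | ~(d & a) | ~d | ((c | b) -> (~c | ~a))   (eliminate ->)
= ~a | ~(d & a) | ~d | ~(c | b) | ~c | ~a   (eliminate ->)
= ~a | ~d | ~a | ~d | ~(c | b) | ~c | ~a   (De Morgan)
= ~a | ~d | ~a | ~d | (~c & ~b) | ~c | ~a   (De Morgan)
= ~a | ~d | ~c   (simplify)

~a | ~d | ~c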